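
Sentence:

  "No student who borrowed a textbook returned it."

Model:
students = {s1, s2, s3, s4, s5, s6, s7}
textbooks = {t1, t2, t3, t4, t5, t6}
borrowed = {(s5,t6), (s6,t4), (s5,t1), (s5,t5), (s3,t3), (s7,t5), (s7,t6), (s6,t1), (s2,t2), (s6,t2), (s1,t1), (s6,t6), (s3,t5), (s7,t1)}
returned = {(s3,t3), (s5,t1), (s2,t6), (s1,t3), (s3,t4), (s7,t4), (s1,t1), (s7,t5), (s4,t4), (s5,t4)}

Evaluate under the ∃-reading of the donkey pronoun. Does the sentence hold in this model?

False

"it" takes "a textbook" as antecedent — a donkey pronoun bound across the clause boundary.
Truth condition: for no (s,t) with borrowed(s,t) does returned(s,t) hold.
Restrictor pairs — does the scope hold? (s1,t1):holds  (s2,t2):fails  (s3,t3):holds  (s3,t5):fails  (s5,t1):holds  (s5,t5):fails  (s5,t6):fails  (s6,t1):fails  (s6,t2):fails  (s6,t4):fails  (s6,t6):fails  (s7,t1):fails  (s7,t5):holds  (s7,t6):fails
Scope holds for 4 pair(s), so the sentence is false.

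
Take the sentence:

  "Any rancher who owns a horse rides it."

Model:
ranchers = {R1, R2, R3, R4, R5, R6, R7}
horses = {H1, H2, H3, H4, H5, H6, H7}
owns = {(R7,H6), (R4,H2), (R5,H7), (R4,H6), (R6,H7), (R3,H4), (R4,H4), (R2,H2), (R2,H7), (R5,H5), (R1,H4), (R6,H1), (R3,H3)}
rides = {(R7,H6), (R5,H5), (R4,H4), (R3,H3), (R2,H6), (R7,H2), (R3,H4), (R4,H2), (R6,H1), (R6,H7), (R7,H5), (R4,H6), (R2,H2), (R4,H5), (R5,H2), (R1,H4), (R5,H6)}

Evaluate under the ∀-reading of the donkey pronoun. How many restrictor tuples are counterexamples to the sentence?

"it" takes "a horse" as antecedent — a donkey pronoun bound across the clause boundary.
Strong reading: for every (r,h) with owns(r,h), rides(r,h).
Restrictor pairs: (R1,H4) ✓  (R2,H2) ✓  (R2,H7) ✗  (R3,H3) ✓  (R3,H4) ✓  (R4,H2) ✓  (R4,H4) ✓  (R4,H6) ✓  (R5,H5) ✓  (R5,H7) ✗  (R6,H1) ✓  (R6,H7) ✓  (R7,H6) ✓
Counterexamples (restrictor pairs failing the scope): 2.

2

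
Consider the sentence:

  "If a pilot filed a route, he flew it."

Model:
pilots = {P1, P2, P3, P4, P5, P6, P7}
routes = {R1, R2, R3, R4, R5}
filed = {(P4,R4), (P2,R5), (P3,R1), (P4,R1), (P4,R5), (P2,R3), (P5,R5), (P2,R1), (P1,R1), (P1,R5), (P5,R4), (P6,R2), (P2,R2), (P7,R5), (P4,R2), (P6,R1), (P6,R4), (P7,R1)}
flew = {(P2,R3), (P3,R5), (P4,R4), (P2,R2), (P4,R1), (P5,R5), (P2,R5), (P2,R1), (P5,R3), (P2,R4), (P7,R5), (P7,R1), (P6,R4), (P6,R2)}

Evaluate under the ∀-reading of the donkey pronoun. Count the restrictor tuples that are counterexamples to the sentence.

"it" takes "a route" as antecedent — a donkey pronoun bound across the clause boundary.
Strong reading: for every (p,r) with filed(p,r), flew(p,r).
Restrictor pairs: (P1,R1) ✗  (P1,R5) ✗  (P2,R1) ✓  (P2,R2) ✓  (P2,R3) ✓  (P2,R5) ✓  (P3,R1) ✗  (P4,R1) ✓  (P4,R2) ✗  (P4,R4) ✓  (P4,R5) ✗  (P5,R4) ✗  (P5,R5) ✓  (P6,R1) ✗  (P6,R2) ✓  (P6,R4) ✓  (P7,R1) ✓  (P7,R5) ✓
Counterexamples (restrictor pairs failing the scope): 7.

7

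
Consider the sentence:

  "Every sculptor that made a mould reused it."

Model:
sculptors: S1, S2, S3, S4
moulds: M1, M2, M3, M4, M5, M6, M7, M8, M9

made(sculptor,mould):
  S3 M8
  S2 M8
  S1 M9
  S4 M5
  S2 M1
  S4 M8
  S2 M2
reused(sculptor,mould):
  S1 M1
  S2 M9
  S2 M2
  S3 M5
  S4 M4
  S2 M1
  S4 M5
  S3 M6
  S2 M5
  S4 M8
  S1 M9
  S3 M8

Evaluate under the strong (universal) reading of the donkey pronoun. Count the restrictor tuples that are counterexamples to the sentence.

"it" takes "a mould" as antecedent — a donkey pronoun bound across the clause boundary.
Strong reading: for every (s,m) with made(s,m), reused(s,m).
Restrictor pairs: (S1,M9) ✓  (S2,M1) ✓  (S2,M2) ✓  (S2,M8) ✗  (S3,M8) ✓  (S4,M5) ✓  (S4,M8) ✓
Counterexamples (restrictor pairs failing the scope): 1.

1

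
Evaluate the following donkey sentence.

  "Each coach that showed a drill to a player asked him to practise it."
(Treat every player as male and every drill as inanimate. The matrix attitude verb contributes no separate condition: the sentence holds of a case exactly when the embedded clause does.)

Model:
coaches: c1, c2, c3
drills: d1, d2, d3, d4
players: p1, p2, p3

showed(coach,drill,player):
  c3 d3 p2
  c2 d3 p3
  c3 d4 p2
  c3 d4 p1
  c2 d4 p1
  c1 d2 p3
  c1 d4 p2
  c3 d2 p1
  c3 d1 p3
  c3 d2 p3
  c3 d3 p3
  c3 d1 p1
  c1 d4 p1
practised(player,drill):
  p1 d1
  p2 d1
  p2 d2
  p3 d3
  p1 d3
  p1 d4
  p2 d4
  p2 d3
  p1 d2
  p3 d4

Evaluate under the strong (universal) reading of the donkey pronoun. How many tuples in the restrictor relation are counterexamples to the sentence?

"him" takes "a player" as antecedent and "it" takes "a drill"; both are donkey pronouns co-varying with the restrictor.
Strong reading: for every (c,d,p) with showed(c,d,p), practised(p,d).
Restrictor triples: (c1,d2,p3)→practised(p3,d2) ✗  (c1,d4,p1)→practised(p1,d4) ✓  (c1,d4,p2)→practised(p2,d4) ✓  (c2,d3,p3)→practised(p3,d3) ✓  (c2,d4,p1)→practised(p1,d4) ✓  (c3,d1,p1)→practised(p1,d1) ✓  (c3,d1,p3)→practised(p3,d1) ✗  (c3,d2,p1)→practised(p1,d2) ✓  (c3,d2,p3)→practised(p3,d2) ✗  (c3,d3,p2)→practised(p2,d3) ✓  (c3,d3,p3)→practised(p3,d3) ✓  (c3,d4,p1)→practised(p1,d4) ✓  (c3,d4,p2)→practised(p2,d4) ✓
Counterexamples (restrictor triples failing the scope): 3.

3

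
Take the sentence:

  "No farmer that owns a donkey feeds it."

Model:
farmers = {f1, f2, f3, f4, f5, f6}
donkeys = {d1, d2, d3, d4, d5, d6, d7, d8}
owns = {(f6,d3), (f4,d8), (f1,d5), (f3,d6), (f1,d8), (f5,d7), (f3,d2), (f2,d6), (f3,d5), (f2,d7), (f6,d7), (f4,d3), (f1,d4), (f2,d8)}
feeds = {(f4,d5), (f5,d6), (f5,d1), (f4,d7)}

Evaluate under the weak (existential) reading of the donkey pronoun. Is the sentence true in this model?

"it" takes "a donkey" as antecedent — a donkey pronoun bound across the clause boundary.
Truth condition: for no (f,d) with owns(f,d) does feeds(f,d) hold.
Restrictor pairs — does the scope hold? (f1,d4):fails  (f1,d5):fails  (f1,d8):fails  (f2,d6):fails  (f2,d7):fails  (f2,d8):fails  (f3,d2):fails  (f3,d5):fails  (f3,d6):fails  (f4,d3):fails  (f4,d8):fails  (f5,d7):fails  (f6,d3):fails  (f6,d7):fails
Scope holds for no restrictor pair, so the sentence is true.

True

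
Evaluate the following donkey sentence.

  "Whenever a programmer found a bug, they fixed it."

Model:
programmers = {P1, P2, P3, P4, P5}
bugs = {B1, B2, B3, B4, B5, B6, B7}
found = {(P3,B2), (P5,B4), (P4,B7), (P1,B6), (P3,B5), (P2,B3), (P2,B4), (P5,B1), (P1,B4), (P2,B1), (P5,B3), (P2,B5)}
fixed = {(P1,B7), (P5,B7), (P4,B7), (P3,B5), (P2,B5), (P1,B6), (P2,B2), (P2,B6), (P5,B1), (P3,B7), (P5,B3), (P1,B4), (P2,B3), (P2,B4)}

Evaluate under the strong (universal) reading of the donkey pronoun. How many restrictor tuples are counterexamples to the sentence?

"it" takes "a bug" as antecedent — a donkey pronoun bound across the clause boundary.
Strong reading: for every (p,b) with found(p,b), fixed(p,b).
Restrictor pairs: (P1,B4) ✓  (P1,B6) ✓  (P2,B1) ✗  (P2,B3) ✓  (P2,B4) ✓  (P2,B5) ✓  (P3,B2) ✗  (P3,B5) ✓  (P4,B7) ✓  (P5,B1) ✓  (P5,B3) ✓  (P5,B4) ✗
Counterexamples (restrictor pairs failing the scope): 3.

3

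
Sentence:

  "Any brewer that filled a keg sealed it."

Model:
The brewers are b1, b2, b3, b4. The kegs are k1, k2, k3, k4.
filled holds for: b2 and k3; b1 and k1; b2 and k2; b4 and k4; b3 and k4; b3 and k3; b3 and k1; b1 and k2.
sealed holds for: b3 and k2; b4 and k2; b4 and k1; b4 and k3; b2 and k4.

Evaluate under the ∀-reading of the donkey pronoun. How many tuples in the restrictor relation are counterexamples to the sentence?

8

"it" takes "a keg" as antecedent — a donkey pronoun bound across the clause boundary.
Strong reading: for every (b,k) with filled(b,k), sealed(b,k).
Restrictor pairs: (b1,k1) ✗  (b1,k2) ✗  (b2,k2) ✗  (b2,k3) ✗  (b3,k1) ✗  (b3,k3) ✗  (b3,k4) ✗  (b4,k4) ✗
Counterexamples (restrictor pairs failing the scope): 8.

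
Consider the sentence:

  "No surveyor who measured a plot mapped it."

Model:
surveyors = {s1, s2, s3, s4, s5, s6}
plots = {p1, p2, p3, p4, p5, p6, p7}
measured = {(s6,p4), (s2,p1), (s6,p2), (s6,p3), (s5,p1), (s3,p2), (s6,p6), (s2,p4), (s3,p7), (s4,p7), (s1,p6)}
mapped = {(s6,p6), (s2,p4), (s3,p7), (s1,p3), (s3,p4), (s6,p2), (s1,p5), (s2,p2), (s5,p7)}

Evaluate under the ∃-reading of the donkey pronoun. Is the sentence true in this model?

"it" takes "a plot" as antecedent — a donkey pronoun bound across the clause boundary.
Truth condition: for no (s,p) with measured(s,p) does mapped(s,p) hold.
Restrictor pairs — does the scope hold? (s1,p6):fails  (s2,p1):fails  (s2,p4):holds  (s3,p2):fails  (s3,p7):holds  (s4,p7):fails  (s5,p1):fails  (s6,p2):holds  (s6,p3):fails  (s6,p4):fails  (s6,p6):holds
Scope holds for 4 pair(s), so the sentence is false.

False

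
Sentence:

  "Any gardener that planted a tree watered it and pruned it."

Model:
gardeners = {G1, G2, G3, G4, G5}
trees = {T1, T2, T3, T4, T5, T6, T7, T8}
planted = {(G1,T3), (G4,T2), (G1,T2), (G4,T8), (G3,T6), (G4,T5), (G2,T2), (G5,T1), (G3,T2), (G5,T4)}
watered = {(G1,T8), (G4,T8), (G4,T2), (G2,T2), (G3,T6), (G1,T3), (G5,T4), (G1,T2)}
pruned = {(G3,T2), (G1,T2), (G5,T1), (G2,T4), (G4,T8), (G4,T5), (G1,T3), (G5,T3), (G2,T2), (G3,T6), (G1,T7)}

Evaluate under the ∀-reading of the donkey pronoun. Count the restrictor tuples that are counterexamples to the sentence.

5

"it" takes "a tree" as antecedent — a donkey pronoun bound across the clause boundary.
Strong reading: for every (g,t) with planted(g,t), watered(g,t) ∧ pruned(g,t).
Restrictor pairs: (G1,T2) ✓  (G1,T3) ✓  (G2,T2) ✓  (G3,T2) ✗  (G3,T6) ✓  (G4,T2) ✗  (G4,T5) ✗  (G4,T8) ✓  (G5,T1) ✗  (G5,T4) ✗
Counterexamples (restrictor pairs failing the scope): 5.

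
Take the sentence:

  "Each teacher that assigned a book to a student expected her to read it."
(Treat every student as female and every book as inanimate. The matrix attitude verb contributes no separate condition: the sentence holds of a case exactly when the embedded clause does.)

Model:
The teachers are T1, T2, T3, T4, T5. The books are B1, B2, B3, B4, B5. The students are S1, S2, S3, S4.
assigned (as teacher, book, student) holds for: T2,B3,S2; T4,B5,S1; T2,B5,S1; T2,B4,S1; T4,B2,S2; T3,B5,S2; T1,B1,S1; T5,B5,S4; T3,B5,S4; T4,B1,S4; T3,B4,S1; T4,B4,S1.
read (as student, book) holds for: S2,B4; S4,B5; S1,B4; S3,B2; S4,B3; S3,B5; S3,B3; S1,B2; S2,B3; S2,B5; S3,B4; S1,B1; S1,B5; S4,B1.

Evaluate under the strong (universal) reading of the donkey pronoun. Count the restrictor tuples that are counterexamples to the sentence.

"her" takes "a student" as antecedent and "it" takes "a book"; both are donkey pronouns co-varying with the restrictor.
Strong reading: for every (t,b,s) with assigned(t,b,s), read(s,b).
Restrictor triples: (T1,B1,S1)→read(S1,B1) ✓  (T2,B3,S2)→read(S2,B3) ✓  (T2,B4,S1)→read(S1,B4) ✓  (T2,B5,S1)→read(S1,B5) ✓  (T3,B4,S1)→read(S1,B4) ✓  (T3,B5,S2)→read(S2,B5) ✓  (T3,B5,S4)→read(S4,B5) ✓  (T4,B1,S4)→read(S4,B1) ✓  (T4,B2,S2)→read(S2,B2) ✗  (T4,B4,S1)→read(S1,B4) ✓  (T4,B5,S1)→read(S1,B5) ✓  (T5,B5,S4)→read(S4,B5) ✓
Counterexamples (restrictor triples failing the scope): 1.

1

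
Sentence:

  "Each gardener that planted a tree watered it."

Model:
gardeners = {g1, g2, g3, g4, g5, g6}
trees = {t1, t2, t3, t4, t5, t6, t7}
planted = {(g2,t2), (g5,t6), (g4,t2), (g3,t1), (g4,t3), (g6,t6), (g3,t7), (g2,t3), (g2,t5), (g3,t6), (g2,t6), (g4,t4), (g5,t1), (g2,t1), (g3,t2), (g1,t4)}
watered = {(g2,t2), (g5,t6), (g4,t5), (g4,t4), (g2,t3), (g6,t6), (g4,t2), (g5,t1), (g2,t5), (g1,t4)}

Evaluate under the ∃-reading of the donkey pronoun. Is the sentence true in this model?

"it" takes "a tree" as antecedent — a donkey pronoun bound across the clause boundary.
Weak reading: every gardener g with some planted-tree has at least one planted-tree t such that watered(g,t).
Per gardener: g1:✓  g2:✓  g3:✗  g4:✓  g5:✓  g6:✓
g3 has no witness among its planted-trees.

False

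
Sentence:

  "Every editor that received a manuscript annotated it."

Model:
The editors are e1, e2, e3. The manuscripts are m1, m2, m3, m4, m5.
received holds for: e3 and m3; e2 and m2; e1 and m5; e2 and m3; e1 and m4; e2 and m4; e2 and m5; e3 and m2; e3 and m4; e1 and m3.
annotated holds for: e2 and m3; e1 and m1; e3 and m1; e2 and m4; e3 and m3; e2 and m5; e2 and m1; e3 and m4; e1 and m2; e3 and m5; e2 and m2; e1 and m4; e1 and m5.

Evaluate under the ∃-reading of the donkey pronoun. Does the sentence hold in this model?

True

"it" takes "a manuscript" as antecedent — a donkey pronoun bound across the clause boundary.
Weak reading: every editor e with some received-manuscript has at least one received-manuscript m such that annotated(e,m).
Per editor: e1:✓  e2:✓  e3:✓
Every editor in the restrictor has a witness.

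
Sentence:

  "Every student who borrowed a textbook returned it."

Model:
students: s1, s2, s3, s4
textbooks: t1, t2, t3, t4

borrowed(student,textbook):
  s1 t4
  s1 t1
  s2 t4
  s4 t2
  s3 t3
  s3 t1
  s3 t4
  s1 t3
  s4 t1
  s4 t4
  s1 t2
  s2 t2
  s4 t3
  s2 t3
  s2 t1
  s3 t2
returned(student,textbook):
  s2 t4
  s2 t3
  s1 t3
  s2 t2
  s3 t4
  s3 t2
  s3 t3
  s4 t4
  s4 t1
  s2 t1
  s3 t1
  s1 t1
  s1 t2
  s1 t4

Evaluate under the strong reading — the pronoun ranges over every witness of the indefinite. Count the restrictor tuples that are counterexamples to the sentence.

2

"it" takes "a textbook" as antecedent — a donkey pronoun bound across the clause boundary.
Strong reading: for every (s,t) with borrowed(s,t), returned(s,t).
Restrictor pairs: (s1,t1) ✓  (s1,t2) ✓  (s1,t3) ✓  (s1,t4) ✓  (s2,t1) ✓  (s2,t2) ✓  (s2,t3) ✓  (s2,t4) ✓  (s3,t1) ✓  (s3,t2) ✓  (s3,t3) ✓  (s3,t4) ✓  (s4,t1) ✓  (s4,t2) ✗  (s4,t3) ✗  (s4,t4) ✓
Counterexamples (restrictor pairs failing the scope): 2.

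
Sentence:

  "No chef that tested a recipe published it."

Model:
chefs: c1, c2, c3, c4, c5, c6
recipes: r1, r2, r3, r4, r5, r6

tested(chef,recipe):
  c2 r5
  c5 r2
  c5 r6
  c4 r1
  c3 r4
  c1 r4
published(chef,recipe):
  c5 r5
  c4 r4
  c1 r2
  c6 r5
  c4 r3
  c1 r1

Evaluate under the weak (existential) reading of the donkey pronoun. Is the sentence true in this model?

True

"it" takes "a recipe" as antecedent — a donkey pronoun bound across the clause boundary.
Truth condition: for no (c,r) with tested(c,r) does published(c,r) hold.
Restrictor pairs — does the scope hold? (c1,r4):fails  (c2,r5):fails  (c3,r4):fails  (c4,r1):fails  (c5,r2):fails  (c5,r6):fails
Scope holds for no restrictor pair, so the sentence is true.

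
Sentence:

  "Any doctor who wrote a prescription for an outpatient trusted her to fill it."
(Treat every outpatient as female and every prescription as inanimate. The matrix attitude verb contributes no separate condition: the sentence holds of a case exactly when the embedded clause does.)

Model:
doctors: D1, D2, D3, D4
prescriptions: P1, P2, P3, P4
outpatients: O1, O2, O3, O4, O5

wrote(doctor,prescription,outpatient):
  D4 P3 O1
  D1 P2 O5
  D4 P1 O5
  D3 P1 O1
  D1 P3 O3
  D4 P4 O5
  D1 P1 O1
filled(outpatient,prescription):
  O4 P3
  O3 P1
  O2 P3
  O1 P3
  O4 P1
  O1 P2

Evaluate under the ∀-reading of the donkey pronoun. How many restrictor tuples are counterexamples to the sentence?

6

"her" takes "an outpatient" as antecedent and "it" takes "a prescription"; both are donkey pronouns co-varying with the restrictor.
Strong reading: for every (d,p,o) with wrote(d,p,o), filled(o,p).
Restrictor triples: (D1,P1,O1)→filled(O1,P1) ✗  (D1,P2,O5)→filled(O5,P2) ✗  (D1,P3,O3)→filled(O3,P3) ✗  (D3,P1,O1)→filled(O1,P1) ✗  (D4,P1,O5)→filled(O5,P1) ✗  (D4,P3,O1)→filled(O1,P3) ✓  (D4,P4,O5)→filled(O5,P4) ✗
Counterexamples (restrictor triples failing the scope): 6.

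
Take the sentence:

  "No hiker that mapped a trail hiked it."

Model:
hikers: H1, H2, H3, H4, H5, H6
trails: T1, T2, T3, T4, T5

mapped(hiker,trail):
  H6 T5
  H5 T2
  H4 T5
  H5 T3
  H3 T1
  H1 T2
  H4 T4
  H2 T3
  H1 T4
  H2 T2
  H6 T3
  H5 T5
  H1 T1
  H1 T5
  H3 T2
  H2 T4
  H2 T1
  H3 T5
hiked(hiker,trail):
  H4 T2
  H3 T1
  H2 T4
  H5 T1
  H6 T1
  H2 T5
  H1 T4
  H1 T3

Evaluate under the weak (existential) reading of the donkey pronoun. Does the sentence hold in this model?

False

"it" takes "a trail" as antecedent — a donkey pronoun bound across the clause boundary.
Truth condition: for no (h,t) with mapped(h,t) does hiked(h,t) hold.
Restrictor pairs — does the scope hold? (H1,T1):fails  (H1,T2):fails  (H1,T4):holds  (H1,T5):fails  (H2,T1):fails  (H2,T2):fails  (H2,T3):fails  (H2,T4):holds  (H3,T1):holds  (H3,T2):fails  (H3,T5):fails  (H4,T4):fails  (H4,T5):fails  (H5,T2):fails  (H5,T3):fails  (H5,T5):fails  (H6,T3):fails  (H6,T5):fails
Scope holds for 3 pair(s), so the sentence is false.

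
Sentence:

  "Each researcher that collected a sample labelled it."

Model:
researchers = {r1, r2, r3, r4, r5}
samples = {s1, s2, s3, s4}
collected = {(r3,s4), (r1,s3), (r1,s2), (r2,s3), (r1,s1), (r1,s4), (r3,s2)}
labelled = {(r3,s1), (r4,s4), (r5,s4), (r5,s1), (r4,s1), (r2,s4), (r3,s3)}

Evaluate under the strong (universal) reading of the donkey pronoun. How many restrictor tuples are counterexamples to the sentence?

"it" takes "a sample" as antecedent — a donkey pronoun bound across the clause boundary.
Strong reading: for every (r,s) with collected(r,s), labelled(r,s).
Restrictor pairs: (r1,s1) ✗  (r1,s2) ✗  (r1,s3) ✗  (r1,s4) ✗  (r2,s3) ✗  (r3,s2) ✗  (r3,s4) ✗
Counterexamples (restrictor pairs failing the scope): 7.

7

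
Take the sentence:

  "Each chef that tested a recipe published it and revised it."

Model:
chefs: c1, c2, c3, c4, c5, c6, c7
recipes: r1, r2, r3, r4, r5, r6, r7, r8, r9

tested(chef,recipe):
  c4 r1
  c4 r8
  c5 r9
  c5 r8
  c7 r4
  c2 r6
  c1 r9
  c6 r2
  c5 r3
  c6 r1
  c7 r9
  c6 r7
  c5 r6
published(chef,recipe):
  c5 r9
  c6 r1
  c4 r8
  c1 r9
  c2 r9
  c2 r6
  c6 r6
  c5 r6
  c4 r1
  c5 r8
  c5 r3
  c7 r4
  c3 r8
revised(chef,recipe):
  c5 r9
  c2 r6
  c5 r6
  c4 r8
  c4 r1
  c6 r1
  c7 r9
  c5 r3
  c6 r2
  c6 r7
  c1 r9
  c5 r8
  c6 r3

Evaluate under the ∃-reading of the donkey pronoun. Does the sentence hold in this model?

"it" takes "a recipe" as antecedent — a donkey pronoun bound across the clause boundary.
Weak reading: every chef c with some tested-recipe has at least one tested-recipe r such that published(c,r) ∧ revised(c,r).
Per chef: c1:✓  c2:✓  c4:✓  c5:✓  c6:✓  c7:✗
c7 has no witness among its tested-recipes.

False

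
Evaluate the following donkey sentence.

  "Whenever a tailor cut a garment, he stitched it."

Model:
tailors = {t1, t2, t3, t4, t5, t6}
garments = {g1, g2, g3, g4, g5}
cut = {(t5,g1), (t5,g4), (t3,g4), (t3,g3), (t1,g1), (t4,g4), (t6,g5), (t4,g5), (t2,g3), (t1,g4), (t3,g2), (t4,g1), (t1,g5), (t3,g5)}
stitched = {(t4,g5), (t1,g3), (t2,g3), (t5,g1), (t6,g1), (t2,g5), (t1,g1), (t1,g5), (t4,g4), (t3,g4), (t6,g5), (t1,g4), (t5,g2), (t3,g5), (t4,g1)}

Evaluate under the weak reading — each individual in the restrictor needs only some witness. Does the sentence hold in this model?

True

"it" takes "a garment" as antecedent — a donkey pronoun bound across the clause boundary.
Weak reading: every tailor t with some cut-garment has at least one cut-garment g such that stitched(t,g).
Per tailor: t1:✓  t2:✓  t3:✓  t4:✓  t5:✓  t6:✓
Every tailor in the restrictor has a witness.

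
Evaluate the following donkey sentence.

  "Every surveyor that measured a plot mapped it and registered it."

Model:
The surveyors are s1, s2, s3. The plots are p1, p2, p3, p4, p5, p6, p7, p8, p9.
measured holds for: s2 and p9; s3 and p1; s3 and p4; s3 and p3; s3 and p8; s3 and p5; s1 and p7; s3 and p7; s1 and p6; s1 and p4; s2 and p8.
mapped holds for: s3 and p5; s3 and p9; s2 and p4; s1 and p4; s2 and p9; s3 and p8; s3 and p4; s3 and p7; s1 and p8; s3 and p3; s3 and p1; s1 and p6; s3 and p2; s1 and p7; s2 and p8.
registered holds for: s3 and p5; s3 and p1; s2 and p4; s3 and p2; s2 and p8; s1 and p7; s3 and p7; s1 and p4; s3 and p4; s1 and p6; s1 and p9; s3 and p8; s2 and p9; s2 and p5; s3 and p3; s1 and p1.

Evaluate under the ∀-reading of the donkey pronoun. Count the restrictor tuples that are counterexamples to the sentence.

"it" takes "a plot" as antecedent — a donkey pronoun bound across the clause boundary.
Strong reading: for every (s,p) with measured(s,p), mapped(s,p) ∧ registered(s,p).
Restrictor pairs: (s1,p4) ✓  (s1,p6) ✓  (s1,p7) ✓  (s2,p8) ✓  (s2,p9) ✓  (s3,p1) ✓  (s3,p3) ✓  (s3,p4) ✓  (s3,p5) ✓  (s3,p7) ✓  (s3,p8) ✓
Counterexamples (restrictor pairs failing the scope): 0.

0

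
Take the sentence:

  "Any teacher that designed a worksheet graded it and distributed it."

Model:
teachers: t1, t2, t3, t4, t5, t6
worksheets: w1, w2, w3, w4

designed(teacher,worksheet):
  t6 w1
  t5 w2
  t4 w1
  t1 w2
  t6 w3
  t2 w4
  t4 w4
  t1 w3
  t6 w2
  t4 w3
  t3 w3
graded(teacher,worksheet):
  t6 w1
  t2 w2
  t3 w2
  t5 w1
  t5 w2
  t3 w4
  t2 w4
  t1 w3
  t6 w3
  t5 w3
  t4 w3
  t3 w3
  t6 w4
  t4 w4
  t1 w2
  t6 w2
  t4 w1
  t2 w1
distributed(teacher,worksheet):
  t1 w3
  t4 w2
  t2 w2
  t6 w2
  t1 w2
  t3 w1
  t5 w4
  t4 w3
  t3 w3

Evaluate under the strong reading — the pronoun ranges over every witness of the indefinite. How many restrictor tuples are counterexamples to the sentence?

"it" takes "a worksheet" as antecedent — a donkey pronoun bound across the clause boundary.
Strong reading: for every (t,w) with designed(t,w), graded(t,w) ∧ distributed(t,w).
Restrictor pairs: (t1,w2) ✓  (t1,w3) ✓  (t2,w4) ✗  (t3,w3) ✓  (t4,w1) ✗  (t4,w3) ✓  (t4,w4) ✗  (t5,w2) ✗  (t6,w1) ✗  (t6,w2) ✓  (t6,w3) ✗
Counterexamples (restrictor pairs failing the scope): 6.

6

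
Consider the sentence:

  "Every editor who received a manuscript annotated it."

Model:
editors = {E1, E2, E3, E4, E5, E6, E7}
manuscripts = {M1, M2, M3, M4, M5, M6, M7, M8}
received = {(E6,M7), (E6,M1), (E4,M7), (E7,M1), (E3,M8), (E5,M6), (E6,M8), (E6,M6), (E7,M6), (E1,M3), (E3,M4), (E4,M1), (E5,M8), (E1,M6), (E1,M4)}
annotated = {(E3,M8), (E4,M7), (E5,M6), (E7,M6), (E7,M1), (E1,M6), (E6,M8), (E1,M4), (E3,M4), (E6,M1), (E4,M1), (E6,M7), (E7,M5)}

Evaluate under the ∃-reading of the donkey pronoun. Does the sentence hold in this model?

True

"it" takes "a manuscript" as antecedent — a donkey pronoun bound across the clause boundary.
Weak reading: every editor e with some received-manuscript has at least one received-manuscript m such that annotated(e,m).
Per editor: E1:✓  E3:✓  E4:✓  E5:✓  E6:✓  E7:✓
Every editor in the restrictor has a witness.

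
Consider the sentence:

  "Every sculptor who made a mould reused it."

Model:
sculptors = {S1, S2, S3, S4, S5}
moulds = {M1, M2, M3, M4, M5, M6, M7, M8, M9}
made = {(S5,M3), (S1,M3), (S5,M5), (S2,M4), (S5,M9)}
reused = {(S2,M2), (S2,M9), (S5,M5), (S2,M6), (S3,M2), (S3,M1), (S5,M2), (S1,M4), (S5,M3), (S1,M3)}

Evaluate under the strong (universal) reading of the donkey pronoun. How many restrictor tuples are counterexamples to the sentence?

2

"it" takes "a mould" as antecedent — a donkey pronoun bound across the clause boundary.
Strong reading: for every (s,m) with made(s,m), reused(s,m).
Restrictor pairs: (S1,M3) ✓  (S2,M4) ✗  (S5,M3) ✓  (S5,M5) ✓  (S5,M9) ✗
Counterexamples (restrictor pairs failing the scope): 2.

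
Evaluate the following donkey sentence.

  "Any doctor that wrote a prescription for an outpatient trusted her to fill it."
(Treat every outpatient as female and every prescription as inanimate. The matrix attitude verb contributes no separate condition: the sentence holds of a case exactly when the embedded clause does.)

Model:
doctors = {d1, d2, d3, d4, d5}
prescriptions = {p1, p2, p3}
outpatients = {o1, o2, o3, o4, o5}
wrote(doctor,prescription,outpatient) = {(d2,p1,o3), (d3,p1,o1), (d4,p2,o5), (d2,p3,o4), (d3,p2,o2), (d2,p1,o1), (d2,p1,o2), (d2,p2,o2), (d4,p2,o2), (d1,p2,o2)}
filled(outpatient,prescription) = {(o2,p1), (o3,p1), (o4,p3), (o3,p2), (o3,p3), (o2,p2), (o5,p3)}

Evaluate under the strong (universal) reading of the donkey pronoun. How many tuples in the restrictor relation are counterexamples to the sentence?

3

"her" takes "an outpatient" as antecedent and "it" takes "a prescription"; both are donkey pronouns co-varying with the restrictor.
Strong reading: for every (d,p,o) with wrote(d,p,o), filled(o,p).
Restrictor triples: (d1,p2,o2)→filled(o2,p2) ✓  (d2,p1,o1)→filled(o1,p1) ✗  (d2,p1,o2)→filled(o2,p1) ✓  (d2,p1,o3)→filled(o3,p1) ✓  (d2,p2,o2)→filled(o2,p2) ✓  (d2,p3,o4)→filled(o4,p3) ✓  (d3,p1,o1)→filled(o1,p1) ✗  (d3,p2,o2)→filled(o2,p2) ✓  (d4,p2,o2)→filled(o2,p2) ✓  (d4,p2,o5)→filled(o5,p2) ✗
Counterexamples (restrictor triples failing the scope): 3.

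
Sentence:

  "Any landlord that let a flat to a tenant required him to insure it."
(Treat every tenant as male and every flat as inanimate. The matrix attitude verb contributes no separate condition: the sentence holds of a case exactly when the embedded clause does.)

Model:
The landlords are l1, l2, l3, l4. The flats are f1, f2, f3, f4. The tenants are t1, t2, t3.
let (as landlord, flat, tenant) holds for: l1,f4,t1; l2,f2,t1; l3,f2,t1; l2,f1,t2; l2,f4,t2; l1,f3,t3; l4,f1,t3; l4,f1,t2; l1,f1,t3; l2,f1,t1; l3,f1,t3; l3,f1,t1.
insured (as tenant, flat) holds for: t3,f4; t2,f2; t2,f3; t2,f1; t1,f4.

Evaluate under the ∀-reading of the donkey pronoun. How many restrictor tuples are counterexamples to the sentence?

9

"him" takes "a tenant" as antecedent and "it" takes "a flat"; both are donkey pronouns co-varying with the restrictor.
Strong reading: for every (l,f,t) with let(l,f,t), insured(t,f).
Restrictor triples: (l1,f1,t3)→insured(t3,f1) ✗  (l1,f3,t3)→insured(t3,f3) ✗  (l1,f4,t1)→insured(t1,f4) ✓  (l2,f1,t1)→insured(t1,f1) ✗  (l2,f1,t2)→insured(t2,f1) ✓  (l2,f2,t1)→insured(t1,f2) ✗  (l2,f4,t2)→insured(t2,f4) ✗  (l3,f1,t1)→insured(t1,f1) ✗  (l3,f1,t3)→insured(t3,f1) ✗  (l3,f2,t1)→insured(t1,f2) ✗  (l4,f1,t2)→insured(t2,f1) ✓  (l4,f1,t3)→insured(t3,f1) ✗
Counterexamples (restrictor triples failing the scope): 9.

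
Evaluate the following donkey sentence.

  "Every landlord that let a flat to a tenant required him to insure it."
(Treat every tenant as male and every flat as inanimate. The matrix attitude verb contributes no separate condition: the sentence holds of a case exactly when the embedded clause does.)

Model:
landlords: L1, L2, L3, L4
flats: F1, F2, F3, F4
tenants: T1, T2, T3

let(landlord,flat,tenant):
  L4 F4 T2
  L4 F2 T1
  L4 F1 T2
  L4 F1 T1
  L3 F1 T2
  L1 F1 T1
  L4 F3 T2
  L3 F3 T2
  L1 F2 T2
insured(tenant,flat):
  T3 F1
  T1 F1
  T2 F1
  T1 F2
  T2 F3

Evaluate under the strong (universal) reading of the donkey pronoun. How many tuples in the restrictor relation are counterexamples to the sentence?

"him" takes "a tenant" as antecedent and "it" takes "a flat"; both are donkey pronouns co-varying with the restrictor.
Strong reading: for every (l,f,t) with let(l,f,t), insured(t,f).
Restrictor triples: (L1,F1,T1)→insured(T1,F1) ✓  (L1,F2,T2)→insured(T2,F2) ✗  (L3,F1,T2)→insured(T2,F1) ✓  (L3,F3,T2)→insured(T2,F3) ✓  (L4,F1,T1)→insured(T1,F1) ✓  (L4,F1,T2)→insured(T2,F1) ✓  (L4,F2,T1)→insured(T1,F2) ✓  (L4,F3,T2)→insured(T2,F3) ✓  (L4,F4,T2)→insured(T2,F4) ✗
Counterexamples (restrictor triples failing the scope): 2.

2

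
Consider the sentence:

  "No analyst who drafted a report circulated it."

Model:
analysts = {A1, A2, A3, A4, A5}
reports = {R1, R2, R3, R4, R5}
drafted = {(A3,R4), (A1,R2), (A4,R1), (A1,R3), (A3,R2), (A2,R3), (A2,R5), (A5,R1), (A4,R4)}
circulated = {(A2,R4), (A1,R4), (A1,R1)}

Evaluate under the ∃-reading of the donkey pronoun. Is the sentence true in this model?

True

"it" takes "a report" as antecedent — a donkey pronoun bound across the clause boundary.
Truth condition: for no (a,r) with drafted(a,r) does circulated(a,r) hold.
Restrictor pairs — does the scope hold? (A1,R2):fails  (A1,R3):fails  (A2,R3):fails  (A2,R5):fails  (A3,R2):fails  (A3,R4):fails  (A4,R1):fails  (A4,R4):fails  (A5,R1):fails
Scope holds for no restrictor pair, so the sentence is true.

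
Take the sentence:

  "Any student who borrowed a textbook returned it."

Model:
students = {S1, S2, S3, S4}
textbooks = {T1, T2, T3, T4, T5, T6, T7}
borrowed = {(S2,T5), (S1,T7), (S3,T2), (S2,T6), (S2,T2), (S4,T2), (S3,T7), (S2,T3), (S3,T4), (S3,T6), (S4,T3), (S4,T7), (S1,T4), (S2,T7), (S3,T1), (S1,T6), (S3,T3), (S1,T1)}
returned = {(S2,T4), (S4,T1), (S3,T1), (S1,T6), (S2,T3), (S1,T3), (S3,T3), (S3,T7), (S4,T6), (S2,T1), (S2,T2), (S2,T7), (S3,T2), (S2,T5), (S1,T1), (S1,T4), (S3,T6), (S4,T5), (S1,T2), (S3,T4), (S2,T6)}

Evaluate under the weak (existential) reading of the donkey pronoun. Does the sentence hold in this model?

False

"it" takes "a textbook" as antecedent — a donkey pronoun bound across the clause boundary.
Weak reading: every student s with some borrowed-textbook has at least one borrowed-textbook t such that returned(s,t).
Per student: S1:✓  S2:✓  S3:✓  S4:✗
S4 has no witness among its borrowed-textbooks.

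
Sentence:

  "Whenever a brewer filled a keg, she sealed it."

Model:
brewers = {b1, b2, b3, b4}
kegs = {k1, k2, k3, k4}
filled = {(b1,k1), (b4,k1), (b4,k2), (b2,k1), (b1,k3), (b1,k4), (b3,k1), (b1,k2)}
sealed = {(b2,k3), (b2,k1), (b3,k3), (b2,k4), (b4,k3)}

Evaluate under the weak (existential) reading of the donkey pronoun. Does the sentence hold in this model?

False

"it" takes "a keg" as antecedent — a donkey pronoun bound across the clause boundary.
Weak reading: every brewer b with some filled-keg has at least one filled-keg k such that sealed(b,k).
Per brewer: b1:✗  b2:✓  b3:✗  b4:✗
b1 has no witness among its filled-kegs.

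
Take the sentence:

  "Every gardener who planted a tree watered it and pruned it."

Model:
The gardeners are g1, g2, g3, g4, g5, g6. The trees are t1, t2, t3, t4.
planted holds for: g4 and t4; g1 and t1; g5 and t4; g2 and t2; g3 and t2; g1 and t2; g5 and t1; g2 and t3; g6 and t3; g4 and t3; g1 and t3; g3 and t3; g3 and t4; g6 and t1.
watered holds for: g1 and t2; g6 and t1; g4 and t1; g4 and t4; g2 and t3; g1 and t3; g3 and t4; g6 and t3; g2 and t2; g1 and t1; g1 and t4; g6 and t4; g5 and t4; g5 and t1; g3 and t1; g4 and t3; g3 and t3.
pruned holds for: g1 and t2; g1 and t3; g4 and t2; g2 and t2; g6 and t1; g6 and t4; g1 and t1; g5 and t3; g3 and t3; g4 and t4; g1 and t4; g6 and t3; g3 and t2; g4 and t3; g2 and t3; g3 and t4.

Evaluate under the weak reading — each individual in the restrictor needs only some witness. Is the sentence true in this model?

"it" takes "a tree" as antecedent — a donkey pronoun bound across the clause boundary.
Weak reading: every gardener g with some planted-tree has at least one planted-tree t such that watered(g,t) ∧ pruned(g,t).
Per gardener: g1:✓  g2:✓  g3:✓  g4:✓  g5:✗  g6:✓
g5 has no witness among its planted-trees.

False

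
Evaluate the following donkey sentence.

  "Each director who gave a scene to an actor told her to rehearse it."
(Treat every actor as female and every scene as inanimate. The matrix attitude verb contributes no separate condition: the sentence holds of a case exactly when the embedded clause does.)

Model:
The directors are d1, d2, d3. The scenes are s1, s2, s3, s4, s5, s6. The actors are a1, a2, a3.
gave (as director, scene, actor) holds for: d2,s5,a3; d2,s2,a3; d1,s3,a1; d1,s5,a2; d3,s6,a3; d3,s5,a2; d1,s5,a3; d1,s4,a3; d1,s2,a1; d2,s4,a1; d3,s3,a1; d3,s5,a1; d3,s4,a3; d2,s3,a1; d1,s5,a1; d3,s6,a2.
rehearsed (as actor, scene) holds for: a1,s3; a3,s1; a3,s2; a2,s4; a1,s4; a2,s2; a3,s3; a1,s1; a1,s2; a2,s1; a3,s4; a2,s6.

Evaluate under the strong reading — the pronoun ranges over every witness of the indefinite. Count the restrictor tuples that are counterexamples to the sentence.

7

"her" takes "an actor" as antecedent and "it" takes "a scene"; both are donkey pronouns co-varying with the restrictor.
Strong reading: for every (d,s,a) with gave(d,s,a), rehearsed(a,s).
Restrictor triples: (d1,s2,a1)→rehearsed(a1,s2) ✓  (d1,s3,a1)→rehearsed(a1,s3) ✓  (d1,s4,a3)→rehearsed(a3,s4) ✓  (d1,s5,a1)→rehearsed(a1,s5) ✗  (d1,s5,a2)→rehearsed(a2,s5) ✗  (d1,s5,a3)→rehearsed(a3,s5) ✗  (d2,s2,a3)→rehearsed(a3,s2) ✓  (d2,s3,a1)→rehearsed(a1,s3) ✓  (d2,s4,a1)→rehearsed(a1,s4) ✓  (d2,s5,a3)→rehearsed(a3,s5) ✗  (d3,s3,a1)→rehearsed(a1,s3) ✓  (d3,s4,a3)→rehearsed(a3,s4) ✓  (d3,s5,a1)→rehearsed(a1,s5) ✗  (d3,s5,a2)→rehearsed(a2,s5) ✗  (d3,s6,a2)→rehearsed(a2,s6) ✓  (d3,s6,a3)→rehearsed(a3,s6) ✗
Counterexamples (restrictor triples failing the scope): 7.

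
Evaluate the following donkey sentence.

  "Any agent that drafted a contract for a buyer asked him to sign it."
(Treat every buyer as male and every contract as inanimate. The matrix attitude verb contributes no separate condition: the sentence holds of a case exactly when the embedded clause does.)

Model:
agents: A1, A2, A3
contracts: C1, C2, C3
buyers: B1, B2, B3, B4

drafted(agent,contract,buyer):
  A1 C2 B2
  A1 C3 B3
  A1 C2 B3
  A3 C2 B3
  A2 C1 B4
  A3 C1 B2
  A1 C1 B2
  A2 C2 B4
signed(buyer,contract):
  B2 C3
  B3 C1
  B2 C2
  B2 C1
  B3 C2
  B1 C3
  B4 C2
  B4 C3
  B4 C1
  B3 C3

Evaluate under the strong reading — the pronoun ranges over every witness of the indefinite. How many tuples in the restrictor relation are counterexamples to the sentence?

"him" takes "a buyer" as antecedent and "it" takes "a contract"; both are donkey pronouns co-varying with the restrictor.
Strong reading: for every (a,c,b) with drafted(a,c,b), signed(b,c).
Restrictor triples: (A1,C1,B2)→signed(B2,C1) ✓  (A1,C2,B2)→signed(B2,C2) ✓  (A1,C2,B3)→signed(B3,C2) ✓  (A1,C3,B3)→signed(B3,C3) ✓  (A2,C1,B4)→signed(B4,C1) ✓  (A2,C2,B4)→signed(B4,C2) ✓  (A3,C1,B2)→signed(B2,C1) ✓  (A3,C2,B3)→signed(B3,C2) ✓
Counterexamples (restrictor triples failing the scope): 0.

0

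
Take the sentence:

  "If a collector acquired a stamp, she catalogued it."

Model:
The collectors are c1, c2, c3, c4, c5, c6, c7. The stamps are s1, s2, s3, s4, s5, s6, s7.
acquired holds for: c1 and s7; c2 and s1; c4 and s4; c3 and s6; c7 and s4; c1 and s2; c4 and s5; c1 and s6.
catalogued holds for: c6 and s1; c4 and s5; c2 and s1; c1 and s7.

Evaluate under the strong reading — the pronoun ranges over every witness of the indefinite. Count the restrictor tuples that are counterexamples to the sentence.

"it" takes "a stamp" as antecedent — a donkey pronoun bound across the clause boundary.
Strong reading: for every (c,s) with acquired(c,s), catalogued(c,s).
Restrictor pairs: (c1,s2) ✗  (c1,s6) ✗  (c1,s7) ✓  (c2,s1) ✓  (c3,s6) ✗  (c4,s4) ✗  (c4,s5) ✓  (c7,s4) ✗
Counterexamples (restrictor pairs failing the scope): 5.

5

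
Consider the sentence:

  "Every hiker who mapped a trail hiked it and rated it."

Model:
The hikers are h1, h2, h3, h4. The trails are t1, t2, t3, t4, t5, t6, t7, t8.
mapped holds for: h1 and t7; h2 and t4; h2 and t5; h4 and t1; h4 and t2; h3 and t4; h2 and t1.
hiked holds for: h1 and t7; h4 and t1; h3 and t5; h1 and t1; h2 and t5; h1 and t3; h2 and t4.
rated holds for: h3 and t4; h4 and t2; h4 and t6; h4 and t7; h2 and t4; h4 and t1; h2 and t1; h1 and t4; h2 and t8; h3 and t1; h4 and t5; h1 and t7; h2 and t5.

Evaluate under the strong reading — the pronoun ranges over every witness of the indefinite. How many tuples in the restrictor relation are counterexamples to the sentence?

"it" takes "a trail" as antecedent — a donkey pronoun bound across the clause boundary.
Strong reading: for every (h,t) with mapped(h,t), hiked(h,t) ∧ rated(h,t).
Restrictor pairs: (h1,t7) ✓  (h2,t1) ✗  (h2,t4) ✓  (h2,t5) ✓  (h3,t4) ✗  (h4,t1) ✓  (h4,t2) ✗
Counterexamples (restrictor pairs failing the scope): 3.

3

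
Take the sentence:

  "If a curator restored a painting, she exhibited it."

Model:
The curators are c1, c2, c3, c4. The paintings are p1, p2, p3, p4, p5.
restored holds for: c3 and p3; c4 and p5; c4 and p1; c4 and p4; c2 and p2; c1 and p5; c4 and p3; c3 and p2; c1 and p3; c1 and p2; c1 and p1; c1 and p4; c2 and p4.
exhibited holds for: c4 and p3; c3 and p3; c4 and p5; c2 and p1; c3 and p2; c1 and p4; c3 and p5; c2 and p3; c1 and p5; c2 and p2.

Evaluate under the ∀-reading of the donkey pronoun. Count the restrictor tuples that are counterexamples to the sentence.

"it" takes "a painting" as antecedent — a donkey pronoun bound across the clause boundary.
Strong reading: for every (c,p) with restored(c,p), exhibited(c,p).
Restrictor pairs: (c1,p1) ✗  (c1,p2) ✗  (c1,p3) ✗  (c1,p4) ✓  (c1,p5) ✓  (c2,p2) ✓  (c2,p4) ✗  (c3,p2) ✓  (c3,p3) ✓  (c4,p1) ✗  (c4,p3) ✓  (c4,p4) ✗  (c4,p5) ✓
Counterexamples (restrictor pairs failing the scope): 6.

6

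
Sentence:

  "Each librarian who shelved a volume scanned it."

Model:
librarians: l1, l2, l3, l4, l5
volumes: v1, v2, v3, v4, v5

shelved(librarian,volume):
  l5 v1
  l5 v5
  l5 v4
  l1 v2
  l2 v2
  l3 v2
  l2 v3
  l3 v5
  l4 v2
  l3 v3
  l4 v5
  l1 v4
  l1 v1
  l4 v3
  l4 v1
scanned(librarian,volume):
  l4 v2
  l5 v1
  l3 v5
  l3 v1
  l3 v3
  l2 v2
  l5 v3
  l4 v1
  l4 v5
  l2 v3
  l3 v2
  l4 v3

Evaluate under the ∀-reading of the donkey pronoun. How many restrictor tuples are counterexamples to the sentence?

"it" takes "a volume" as antecedent — a donkey pronoun bound across the clause boundary.
Strong reading: for every (l,v) with shelved(l,v), scanned(l,v).
Restrictor pairs: (l1,v1) ✗  (l1,v2) ✗  (l1,v4) ✗  (l2,v2) ✓  (l2,v3) ✓  (l3,v2) ✓  (l3,v3) ✓  (l3,v5) ✓  (l4,v1) ✓  (l4,v2) ✓  (l4,v3) ✓  (l4,v5) ✓  (l5,v1) ✓  (l5,v4) ✗  (l5,v5) ✗
Counterexamples (restrictor pairs failing the scope): 5.

5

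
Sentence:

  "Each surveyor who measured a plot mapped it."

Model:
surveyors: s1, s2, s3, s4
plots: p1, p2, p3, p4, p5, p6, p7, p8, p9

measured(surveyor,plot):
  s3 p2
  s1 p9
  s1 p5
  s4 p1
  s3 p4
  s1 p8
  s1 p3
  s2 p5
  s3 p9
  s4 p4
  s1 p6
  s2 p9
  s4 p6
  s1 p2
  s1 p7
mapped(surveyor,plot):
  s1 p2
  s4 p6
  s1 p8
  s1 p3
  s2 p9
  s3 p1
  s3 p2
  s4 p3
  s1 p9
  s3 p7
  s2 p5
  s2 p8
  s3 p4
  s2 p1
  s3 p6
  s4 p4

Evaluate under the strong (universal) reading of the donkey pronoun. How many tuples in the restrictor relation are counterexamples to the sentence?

"it" takes "a plot" as antecedent — a donkey pronoun bound across the clause boundary.
Strong reading: for every (s,p) with measured(s,p), mapped(s,p).
Restrictor pairs: (s1,p2) ✓  (s1,p3) ✓  (s1,p5) ✗  (s1,p6) ✗  (s1,p7) ✗  (s1,p8) ✓  (s1,p9) ✓  (s2,p5) ✓  (s2,p9) ✓  (s3,p2) ✓  (s3,p4) ✓  (s3,p9) ✗  (s4,p1) ✗  (s4,p4) ✓  (s4,p6) ✓
Counterexamples (restrictor pairs failing the scope): 5.

5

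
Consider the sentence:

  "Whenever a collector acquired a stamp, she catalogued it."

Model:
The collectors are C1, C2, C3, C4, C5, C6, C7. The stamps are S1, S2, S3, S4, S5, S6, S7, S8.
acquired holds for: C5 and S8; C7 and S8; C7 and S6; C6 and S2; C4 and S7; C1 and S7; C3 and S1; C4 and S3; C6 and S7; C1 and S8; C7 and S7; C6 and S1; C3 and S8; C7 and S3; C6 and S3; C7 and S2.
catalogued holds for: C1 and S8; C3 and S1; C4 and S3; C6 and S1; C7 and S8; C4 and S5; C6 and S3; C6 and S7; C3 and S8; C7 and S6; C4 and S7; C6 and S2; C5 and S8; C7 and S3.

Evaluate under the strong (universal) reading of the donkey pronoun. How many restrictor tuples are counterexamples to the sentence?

"it" takes "a stamp" as antecedent — a donkey pronoun bound across the clause boundary.
Strong reading: for every (c,s) with acquired(c,s), catalogued(c,s).
Restrictor pairs: (C1,S7) ✗  (C1,S8) ✓  (C3,S1) ✓  (C3,S8) ✓  (C4,S3) ✓  (C4,S7) ✓  (C5,S8) ✓  (C6,S1) ✓  (C6,S2) ✓  (C6,S3) ✓  (C6,S7) ✓  (C7,S2) ✗  (C7,S3) ✓  (C7,S6) ✓  (C7,S7) ✗  (C7,S8) ✓
Counterexamples (restrictor pairs failing the scope): 3.

3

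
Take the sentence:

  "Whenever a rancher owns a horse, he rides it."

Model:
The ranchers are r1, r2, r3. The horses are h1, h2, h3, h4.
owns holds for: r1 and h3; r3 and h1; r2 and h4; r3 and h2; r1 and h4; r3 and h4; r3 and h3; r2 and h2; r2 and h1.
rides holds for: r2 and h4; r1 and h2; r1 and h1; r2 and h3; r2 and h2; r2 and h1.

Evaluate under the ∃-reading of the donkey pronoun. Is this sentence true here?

False

"it" takes "a horse" as antecedent — a donkey pronoun bound across the clause boundary.
Weak reading: every rancher r with some owns-horse has at least one owns-horse h such that rides(r,h).
Per rancher: r1:✗  r2:✓  r3:✗
r1 has no witness among its owns-horses.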